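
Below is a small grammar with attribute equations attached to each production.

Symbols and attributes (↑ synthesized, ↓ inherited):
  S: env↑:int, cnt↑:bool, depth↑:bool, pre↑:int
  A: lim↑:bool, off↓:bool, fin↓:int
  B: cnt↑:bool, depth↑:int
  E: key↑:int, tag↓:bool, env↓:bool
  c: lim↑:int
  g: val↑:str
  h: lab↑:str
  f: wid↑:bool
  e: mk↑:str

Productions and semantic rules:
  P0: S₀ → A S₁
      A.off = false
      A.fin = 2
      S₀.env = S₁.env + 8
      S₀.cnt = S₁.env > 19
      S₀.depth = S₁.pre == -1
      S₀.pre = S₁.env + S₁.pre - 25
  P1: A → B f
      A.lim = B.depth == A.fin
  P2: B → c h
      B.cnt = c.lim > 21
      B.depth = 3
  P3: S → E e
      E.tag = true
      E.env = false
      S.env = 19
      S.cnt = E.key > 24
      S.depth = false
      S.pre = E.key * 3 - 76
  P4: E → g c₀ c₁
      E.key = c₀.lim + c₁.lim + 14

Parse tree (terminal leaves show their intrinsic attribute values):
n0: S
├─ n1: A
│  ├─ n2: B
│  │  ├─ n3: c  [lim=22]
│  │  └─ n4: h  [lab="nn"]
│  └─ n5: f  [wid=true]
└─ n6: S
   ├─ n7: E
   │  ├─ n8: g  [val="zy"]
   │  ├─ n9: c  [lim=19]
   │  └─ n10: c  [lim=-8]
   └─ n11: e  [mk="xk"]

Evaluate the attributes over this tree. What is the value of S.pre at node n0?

-7

1. n1.off = false  [false]
2. n1.fin = 2  [2]
3. n3.lim = 22  [terminal]
4. n4.lab = "nn"  [terminal]
5. n2.cnt = true  [c.lim > 21]
6. n2.depth = 3  [3]
7. n5.wid = true  [terminal]
8. n1.lim = false  [B.depth == A.fin]
9. n7.tag = true  [true]
10. n7.env = false  [false]
11. n8.val = "zy"  [terminal]
12. n9.lim = 19  [terminal]
13. n10.lim = -8  [terminal]
14. n7.key = 25  [c₀.lim + c₁.lim + 14]
15. n11.mk = "xk"  [terminal]
16. n6.env = 19  [19]
17. n6.cnt = true  [E.key > 24]
18. n6.depth = false  [false]
19. n6.pre = -1  [E.key * 3 - 76]
20. n0.env = 27  [S₁.env + 8]
21. n0.cnt = false  [S₁.env > 19]
22. n0.depth = true  [S₁.pre == -1]
23. n0.pre = -7  [S₁.env + S₁.pre - 25]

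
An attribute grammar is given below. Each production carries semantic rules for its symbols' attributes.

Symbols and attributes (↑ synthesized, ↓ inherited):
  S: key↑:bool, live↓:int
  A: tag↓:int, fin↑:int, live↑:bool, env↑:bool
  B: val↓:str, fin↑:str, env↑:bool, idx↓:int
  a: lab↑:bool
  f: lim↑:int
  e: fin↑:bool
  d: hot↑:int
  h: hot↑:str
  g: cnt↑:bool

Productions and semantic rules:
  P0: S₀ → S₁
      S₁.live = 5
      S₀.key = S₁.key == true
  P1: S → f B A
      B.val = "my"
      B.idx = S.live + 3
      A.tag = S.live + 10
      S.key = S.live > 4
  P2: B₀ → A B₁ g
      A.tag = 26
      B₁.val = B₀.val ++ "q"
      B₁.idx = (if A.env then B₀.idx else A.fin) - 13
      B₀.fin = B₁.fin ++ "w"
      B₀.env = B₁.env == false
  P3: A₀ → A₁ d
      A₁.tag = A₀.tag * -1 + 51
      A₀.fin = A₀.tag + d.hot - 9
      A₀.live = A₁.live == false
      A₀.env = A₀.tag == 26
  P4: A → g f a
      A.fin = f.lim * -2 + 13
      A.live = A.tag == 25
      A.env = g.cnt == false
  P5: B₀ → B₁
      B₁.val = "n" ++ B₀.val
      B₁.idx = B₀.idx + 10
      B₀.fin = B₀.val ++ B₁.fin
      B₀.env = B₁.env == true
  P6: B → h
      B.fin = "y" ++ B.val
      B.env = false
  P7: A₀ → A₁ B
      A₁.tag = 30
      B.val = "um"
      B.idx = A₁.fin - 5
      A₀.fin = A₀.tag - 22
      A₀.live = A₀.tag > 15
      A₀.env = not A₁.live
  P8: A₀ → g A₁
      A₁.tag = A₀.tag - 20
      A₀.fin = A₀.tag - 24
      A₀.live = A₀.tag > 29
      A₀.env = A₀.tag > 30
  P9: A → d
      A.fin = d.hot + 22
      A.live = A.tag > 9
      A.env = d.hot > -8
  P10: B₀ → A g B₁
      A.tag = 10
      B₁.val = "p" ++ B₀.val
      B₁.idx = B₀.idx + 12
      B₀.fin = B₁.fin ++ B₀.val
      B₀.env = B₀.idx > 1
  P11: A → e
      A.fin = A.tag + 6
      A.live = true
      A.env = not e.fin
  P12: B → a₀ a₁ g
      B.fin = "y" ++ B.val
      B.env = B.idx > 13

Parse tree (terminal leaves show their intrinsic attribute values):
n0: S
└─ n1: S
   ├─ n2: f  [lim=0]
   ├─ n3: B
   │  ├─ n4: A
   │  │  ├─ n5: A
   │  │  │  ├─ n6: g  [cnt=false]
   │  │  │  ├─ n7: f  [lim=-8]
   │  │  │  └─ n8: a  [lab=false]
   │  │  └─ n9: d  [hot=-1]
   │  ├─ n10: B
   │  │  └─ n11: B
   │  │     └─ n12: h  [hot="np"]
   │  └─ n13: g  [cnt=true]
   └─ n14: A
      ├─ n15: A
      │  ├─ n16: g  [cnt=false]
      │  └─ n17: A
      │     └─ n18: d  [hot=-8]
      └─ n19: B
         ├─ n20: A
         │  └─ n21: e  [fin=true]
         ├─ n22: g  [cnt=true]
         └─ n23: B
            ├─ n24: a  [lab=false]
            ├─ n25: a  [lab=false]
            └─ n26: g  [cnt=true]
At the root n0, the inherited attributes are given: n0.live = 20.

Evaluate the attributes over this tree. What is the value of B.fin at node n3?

"myqynmyqw"

1. n0.live = 20  [given at root]
2. n1.live = 5  [5]
3. n2.lim = 0  [terminal]
4. n3.val = "my"  ["my"]
5. n3.idx = 8  [S.live + 3]
6. n4.tag = 26  [26]
7. n5.tag = 25  [A₀.tag * -1 + 51]
8. n6.cnt = false  [terminal]
9. n7.lim = -8  [terminal]
10. n8.lab = false  [terminal]
11. n5.fin = 29  [f.lim * -2 + 13]
12. n5.live = true  [A.tag == 25]
13. n5.env = true  [g.cnt == false]
14. n9.hot = -1  [terminal]
15. n4.fin = 16  [A₀.tag + d.hot - 9]
16. n4.live = false  [A₁.live == false]
17. n4.env = true  [A₀.tag == 26]
18. n10.val = "myq"  [B₀.val ++ "q"]
19. n10.idx = -5  [(if A.env then B₀.idx else A.fin) - 13]
20. n11.val = "nmyq"  ["n" ++ B₀.val]
21. n11.idx = 5  [B₀.idx + 10]
22. n12.hot = "np"  [terminal]
23. n11.fin = "ynmyq"  ["y" ++ B.val]
24. n11.env = false  [false]
25. n10.fin = "myqynmyq"  [B₀.val ++ B₁.fin]
26. n10.env = false  [B₁.env == true]
27. n13.cnt = true  [terminal]
28. n3.fin = "myqynmyqw"  [B₁.fin ++ "w"]
29. n3.env = true  [B₁.env == false]
30. n14.tag = 15  [S.live + 10]
31. n15.tag = 30  [30]
32. n16.cnt = false  [terminal]
33. n17.tag = 10  [A₀.tag - 20]
34. n18.hot = -8  [terminal]
35. n17.fin = 14  [d.hot + 22]
36. n17.live = true  [A.tag > 9]
37. n17.env = false  [d.hot > -8]
38. n15.fin = 6  [A₀.tag - 24]
39. n15.live = true  [A₀.tag > 29]
40. n15.env = false  [A₀.tag > 30]
41. n19.val = "um"  ["um"]
42. n19.idx = 1  [A₁.fin - 5]
43. n20.tag = 10  [10]
44. n21.fin = true  [terminal]
45. n20.fin = 16  [A.tag + 6]
46. n20.live = true  [true]
47. n20.env = false  [not e.fin]
48. n22.cnt = true  [terminal]
49. n23.val = "pum"  ["p" ++ B₀.val]
50. n23.idx = 13  [B₀.idx + 12]
51. n24.lab = false  [terminal]
52. n25.lab = false  [terminal]
53. n26.cnt = true  [terminal]
54. n23.fin = "ypum"  ["y" ++ B.val]
55. n23.env = false  [B.idx > 13]
56. n19.fin = "ypumum"  [B₁.fin ++ B₀.val]
57. n19.env = false  [B₀.idx > 1]
58. n14.fin = -7  [A₀.tag - 22]
59. n14.live = false  [A₀.tag > 15]
60. n14.env = false  [not A₁.live]
61. n1.key = true  [S.live > 4]
62. n0.key = true  [S₁.key == true]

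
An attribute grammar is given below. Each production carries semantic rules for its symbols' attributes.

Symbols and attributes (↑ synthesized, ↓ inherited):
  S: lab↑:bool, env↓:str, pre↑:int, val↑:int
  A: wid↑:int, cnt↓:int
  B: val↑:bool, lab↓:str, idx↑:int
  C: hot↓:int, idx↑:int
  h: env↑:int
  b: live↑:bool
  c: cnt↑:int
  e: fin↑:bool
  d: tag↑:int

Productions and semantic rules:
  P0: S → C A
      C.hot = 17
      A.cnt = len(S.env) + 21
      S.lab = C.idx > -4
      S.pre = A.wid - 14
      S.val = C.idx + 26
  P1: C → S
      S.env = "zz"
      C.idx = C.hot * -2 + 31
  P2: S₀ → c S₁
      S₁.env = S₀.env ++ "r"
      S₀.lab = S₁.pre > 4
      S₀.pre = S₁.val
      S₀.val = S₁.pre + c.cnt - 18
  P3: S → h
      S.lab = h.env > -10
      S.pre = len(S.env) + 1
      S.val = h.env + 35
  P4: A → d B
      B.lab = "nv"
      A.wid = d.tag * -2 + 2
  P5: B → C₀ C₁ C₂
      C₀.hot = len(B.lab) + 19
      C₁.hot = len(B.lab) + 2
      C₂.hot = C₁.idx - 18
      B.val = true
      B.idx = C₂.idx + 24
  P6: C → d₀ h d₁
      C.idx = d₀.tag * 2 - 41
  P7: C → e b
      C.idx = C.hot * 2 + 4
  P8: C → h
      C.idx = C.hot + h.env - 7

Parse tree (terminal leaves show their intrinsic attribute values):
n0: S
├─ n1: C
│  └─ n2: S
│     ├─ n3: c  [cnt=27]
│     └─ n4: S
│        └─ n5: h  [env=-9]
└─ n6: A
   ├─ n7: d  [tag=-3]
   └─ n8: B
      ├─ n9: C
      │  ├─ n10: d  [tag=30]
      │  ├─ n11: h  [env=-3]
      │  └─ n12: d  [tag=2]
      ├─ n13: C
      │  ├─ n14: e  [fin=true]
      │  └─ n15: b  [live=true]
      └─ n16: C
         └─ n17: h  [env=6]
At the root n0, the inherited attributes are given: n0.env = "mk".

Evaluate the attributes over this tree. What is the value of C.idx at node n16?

1. n0.env = "mk"  [given at root]
2. n1.hot = 17  [17]
3. n2.env = "zz"  ["zz"]
4. n3.cnt = 27  [terminal]
5. n4.env = "zzr"  [S₀.env ++ "r"]
6. n5.env = -9  [terminal]
7. n4.lab = true  [h.env > -10]
8. n4.pre = 4  [len(S.env) + 1]
9. n4.val = 26  [h.env + 35]
10. n2.lab = false  [S₁.pre > 4]
11. n2.pre = 26  [S₁.val]
12. n2.val = 13  [S₁.pre + c.cnt - 18]
13. n1.idx = -3  [C.hot * -2 + 31]
14. n6.cnt = 23  [len(S.env) + 21]
15. n7.tag = -3  [terminal]
16. n8.lab = "nv"  ["nv"]
17. n9.hot = 21  [len(B.lab) + 19]
18. n10.tag = 30  [terminal]
19. n11.env = -3  [terminal]
20. n12.tag = 2  [terminal]
21. n9.idx = 19  [d₀.tag * 2 - 41]
22. n13.hot = 4  [len(B.lab) + 2]
23. n14.fin = true  [terminal]
24. n15.live = true  [terminal]
25. n13.idx = 12  [C.hot * 2 + 4]
26. n16.hot = -6  [C₁.idx - 18]
27. n17.env = 6  [terminal]
28. n16.idx = -7  [C.hot + h.env - 7]
29. n8.val = true  [true]
30. n8.idx = 17  [C₂.idx + 24]
31. n6.wid = 8  [d.tag * -2 + 2]
32. n0.lab = true  [C.idx > -4]
33. n0.pre = -6  [A.wid - 14]
34. n0.val = 23  [C.idx + 26]

-7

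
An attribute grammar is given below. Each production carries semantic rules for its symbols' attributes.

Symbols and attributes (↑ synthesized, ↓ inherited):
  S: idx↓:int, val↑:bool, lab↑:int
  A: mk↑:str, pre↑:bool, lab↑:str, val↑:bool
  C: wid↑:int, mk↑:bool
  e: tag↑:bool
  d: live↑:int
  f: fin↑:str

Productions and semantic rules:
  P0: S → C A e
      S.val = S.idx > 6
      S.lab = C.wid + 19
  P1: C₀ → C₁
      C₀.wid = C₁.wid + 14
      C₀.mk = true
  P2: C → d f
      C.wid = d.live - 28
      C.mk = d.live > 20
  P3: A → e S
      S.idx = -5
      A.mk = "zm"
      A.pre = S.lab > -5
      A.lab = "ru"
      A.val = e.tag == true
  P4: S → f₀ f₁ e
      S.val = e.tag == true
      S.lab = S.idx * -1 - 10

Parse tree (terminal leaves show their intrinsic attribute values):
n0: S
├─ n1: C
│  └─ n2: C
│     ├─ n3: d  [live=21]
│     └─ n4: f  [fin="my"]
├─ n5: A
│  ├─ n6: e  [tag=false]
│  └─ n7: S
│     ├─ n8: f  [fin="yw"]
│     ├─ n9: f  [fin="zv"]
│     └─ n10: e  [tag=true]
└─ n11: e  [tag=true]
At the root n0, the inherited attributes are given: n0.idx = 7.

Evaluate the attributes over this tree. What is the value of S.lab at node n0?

1. n0.idx = 7  [given at root]
2. n3.live = 21  [terminal]
3. n4.fin = "my"  [terminal]
4. n2.wid = -7  [d.live - 28]
5. n2.mk = true  [d.live > 20]
6. n1.wid = 7  [C₁.wid + 14]
7. n1.mk = true  [true]
8. n6.tag = false  [terminal]
9. n7.idx = -5  [-5]
10. n8.fin = "yw"  [terminal]
11. n9.fin = "zv"  [terminal]
12. n10.tag = true  [terminal]
13. n7.val = true  [e.tag == true]
14. n7.lab = -5  [S.idx * -1 - 10]
15. n5.mk = "zm"  ["zm"]
16. n5.pre = false  [S.lab > -5]
17. n5.lab = "ru"  ["ru"]
18. n5.val = false  [e.tag == true]
19. n11.tag = true  [terminal]
20. n0.val = true  [S.idx > 6]
21. n0.lab = 26  [C.wid + 19]

26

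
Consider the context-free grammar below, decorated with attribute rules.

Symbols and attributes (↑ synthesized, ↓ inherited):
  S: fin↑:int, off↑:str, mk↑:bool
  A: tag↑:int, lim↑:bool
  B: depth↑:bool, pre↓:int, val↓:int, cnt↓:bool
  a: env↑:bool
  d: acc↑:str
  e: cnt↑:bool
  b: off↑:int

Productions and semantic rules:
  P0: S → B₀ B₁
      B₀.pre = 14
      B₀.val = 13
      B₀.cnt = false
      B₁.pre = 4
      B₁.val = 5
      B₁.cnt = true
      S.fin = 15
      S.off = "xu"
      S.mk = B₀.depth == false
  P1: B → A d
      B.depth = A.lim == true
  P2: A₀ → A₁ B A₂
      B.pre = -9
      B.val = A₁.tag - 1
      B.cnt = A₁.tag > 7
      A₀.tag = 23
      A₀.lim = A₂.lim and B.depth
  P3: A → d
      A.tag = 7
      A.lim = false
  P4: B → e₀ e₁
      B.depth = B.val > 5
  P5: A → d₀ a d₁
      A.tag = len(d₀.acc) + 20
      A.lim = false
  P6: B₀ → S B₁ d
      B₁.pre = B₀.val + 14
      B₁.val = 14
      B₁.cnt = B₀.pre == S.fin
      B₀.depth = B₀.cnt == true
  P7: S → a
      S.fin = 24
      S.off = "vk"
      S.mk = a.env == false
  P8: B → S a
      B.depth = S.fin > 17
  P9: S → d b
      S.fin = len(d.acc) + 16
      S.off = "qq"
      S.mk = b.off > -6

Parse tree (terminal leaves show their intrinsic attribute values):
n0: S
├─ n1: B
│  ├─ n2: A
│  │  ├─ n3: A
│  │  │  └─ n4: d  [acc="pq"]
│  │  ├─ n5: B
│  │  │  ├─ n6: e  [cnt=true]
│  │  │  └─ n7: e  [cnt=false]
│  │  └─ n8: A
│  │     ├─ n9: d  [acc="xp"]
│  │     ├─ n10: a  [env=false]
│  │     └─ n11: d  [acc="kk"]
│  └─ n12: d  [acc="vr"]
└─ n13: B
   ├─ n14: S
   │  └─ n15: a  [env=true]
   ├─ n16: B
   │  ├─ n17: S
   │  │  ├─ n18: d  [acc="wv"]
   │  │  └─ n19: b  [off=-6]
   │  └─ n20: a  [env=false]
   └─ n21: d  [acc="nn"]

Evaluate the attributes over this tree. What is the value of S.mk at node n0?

1. n1.pre = 14  [14]
2. n1.val = 13  [13]
3. n1.cnt = false  [false]
4. n4.acc = "pq"  [terminal]
5. n3.tag = 7  [7]
6. n3.lim = false  [false]
7. n5.pre = -9  [-9]
8. n5.val = 6  [A₁.tag - 1]
9. n5.cnt = false  [A₁.tag > 7]
10. n6.cnt = true  [terminal]
11. n7.cnt = false  [terminal]
12. n5.depth = true  [B.val > 5]
13. n9.acc = "xp"  [terminal]
14. n10.env = false  [terminal]
15. n11.acc = "kk"  [terminal]
16. n8.tag = 22  [len(d₀.acc) + 20]
17. n8.lim = false  [false]
18. n2.tag = 23  [23]
19. n2.lim = false  [A₂.lim and B.depth]
20. n12.acc = "vr"  [terminal]
21. n1.depth = false  [A.lim == true]
22. n13.pre = 4  [4]
23. n13.val = 5  [5]
24. n13.cnt = true  [true]
25. n15.env = true  [terminal]
26. n14.fin = 24  [24]
27. n14.off = "vk"  ["vk"]
28. n14.mk = false  [a.env == false]
29. n16.pre = 19  [B₀.val + 14]
30. n16.val = 14  [14]
31. n16.cnt = false  [B₀.pre == S.fin]
32. n18.acc = "wv"  [terminal]
33. n19.off = -6  [terminal]
34. n17.fin = 18  [len(d.acc) + 16]
35. n17.off = "qq"  ["qq"]
36. n17.mk = false  [b.off > -6]
37. n20.env = false  [terminal]
38. n16.depth = true  [S.fin > 17]
39. n21.acc = "nn"  [terminal]
40. n13.depth = true  [B₀.cnt == true]
41. n0.fin = 15  [15]
42. n0.off = "xu"  ["xu"]
43. n0.mk = true  [B₀.depth == false]

true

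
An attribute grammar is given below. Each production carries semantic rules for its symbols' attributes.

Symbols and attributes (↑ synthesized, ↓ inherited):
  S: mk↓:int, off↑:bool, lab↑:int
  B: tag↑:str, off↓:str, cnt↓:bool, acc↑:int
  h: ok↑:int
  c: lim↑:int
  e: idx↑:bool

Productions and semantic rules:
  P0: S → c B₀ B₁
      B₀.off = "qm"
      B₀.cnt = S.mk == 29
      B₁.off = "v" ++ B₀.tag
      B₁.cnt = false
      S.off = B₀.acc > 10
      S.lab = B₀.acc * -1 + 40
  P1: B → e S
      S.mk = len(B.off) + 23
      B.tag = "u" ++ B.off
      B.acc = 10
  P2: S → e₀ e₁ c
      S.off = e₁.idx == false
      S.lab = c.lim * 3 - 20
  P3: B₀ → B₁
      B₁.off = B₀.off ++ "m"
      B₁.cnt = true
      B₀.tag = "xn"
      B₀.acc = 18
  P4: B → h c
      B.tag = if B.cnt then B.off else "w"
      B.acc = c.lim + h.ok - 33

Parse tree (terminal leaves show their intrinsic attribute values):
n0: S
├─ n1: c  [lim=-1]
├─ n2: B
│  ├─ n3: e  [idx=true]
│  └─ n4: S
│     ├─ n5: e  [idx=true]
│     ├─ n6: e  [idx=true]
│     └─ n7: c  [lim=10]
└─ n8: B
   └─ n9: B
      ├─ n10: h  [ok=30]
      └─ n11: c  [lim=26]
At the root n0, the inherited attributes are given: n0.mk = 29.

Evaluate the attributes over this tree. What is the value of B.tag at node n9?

1. n0.mk = 29  [given at root]
2. n1.lim = -1  [terminal]
3. n2.off = "qm"  ["qm"]
4. n2.cnt = true  [S.mk == 29]
5. n3.idx = true  [terminal]
6. n4.mk = 25  [len(B.off) + 23]
7. n5.idx = true  [terminal]
8. n6.idx = true  [terminal]
9. n7.lim = 10  [terminal]
10. n4.off = false  [e₁.idx == false]
11. n4.lab = 10  [c.lim * 3 - 20]
12. n2.tag = "uqm"  ["u" ++ B.off]
13. n2.acc = 10  [10]
14. n8.off = "vuqm"  ["v" ++ B₀.tag]
15. n8.cnt = false  [false]
16. n9.off = "vuqmm"  [B₀.off ++ "m"]
17. n9.cnt = true  [true]
18. n10.ok = 30  [terminal]
19. n11.lim = 26  [terminal]
20. n9.tag = "vuqmm"  [if B.cnt then B.off else "w"]
21. n9.acc = 23  [c.lim + h.ok - 33]
22. n8.tag = "xn"  ["xn"]
23. n8.acc = 18  [18]
24. n0.off = false  [B₀.acc > 10]
25. n0.lab = 30  [B₀.acc * -1 + 40]

"vuqmm"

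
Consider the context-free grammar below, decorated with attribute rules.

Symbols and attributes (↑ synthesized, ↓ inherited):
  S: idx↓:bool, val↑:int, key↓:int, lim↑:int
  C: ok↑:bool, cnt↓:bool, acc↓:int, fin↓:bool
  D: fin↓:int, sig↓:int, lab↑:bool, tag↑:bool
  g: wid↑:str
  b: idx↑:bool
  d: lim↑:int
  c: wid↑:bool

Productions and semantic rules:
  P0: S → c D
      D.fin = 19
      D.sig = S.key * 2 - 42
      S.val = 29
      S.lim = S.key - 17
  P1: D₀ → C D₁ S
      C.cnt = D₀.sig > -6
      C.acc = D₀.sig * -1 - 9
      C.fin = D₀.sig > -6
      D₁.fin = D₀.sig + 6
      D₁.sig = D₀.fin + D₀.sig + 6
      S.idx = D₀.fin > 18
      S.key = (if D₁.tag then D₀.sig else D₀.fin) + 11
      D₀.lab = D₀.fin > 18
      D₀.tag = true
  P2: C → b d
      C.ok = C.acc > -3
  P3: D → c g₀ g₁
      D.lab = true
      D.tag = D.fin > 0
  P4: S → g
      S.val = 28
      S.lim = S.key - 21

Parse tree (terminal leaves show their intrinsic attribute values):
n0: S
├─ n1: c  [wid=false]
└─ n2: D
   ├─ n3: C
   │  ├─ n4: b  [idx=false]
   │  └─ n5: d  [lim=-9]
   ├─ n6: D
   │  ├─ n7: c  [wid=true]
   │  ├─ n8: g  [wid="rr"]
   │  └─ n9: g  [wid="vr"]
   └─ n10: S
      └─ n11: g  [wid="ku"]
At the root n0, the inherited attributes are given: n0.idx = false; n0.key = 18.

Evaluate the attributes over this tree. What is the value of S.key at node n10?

30

1. n0.idx = false  [given at root]
2. n0.key = 18  [given at root]
3. n1.wid = false  [terminal]
4. n2.fin = 19  [19]
5. n2.sig = -6  [S.key * 2 - 42]
6. n3.cnt = false  [D₀.sig > -6]
7. n3.acc = -3  [D₀.sig * -1 - 9]
8. n3.fin = false  [D₀.sig > -6]
9. n4.idx = false  [terminal]
10. n5.lim = -9  [terminal]
11. n3.ok = false  [C.acc > -3]
12. n6.fin = 0  [D₀.sig + 6]
13. n6.sig = 19  [D₀.fin + D₀.sig + 6]
14. n7.wid = true  [terminal]
15. n8.wid = "rr"  [terminal]
16. n9.wid = "vr"  [terminal]
17. n6.lab = true  [true]
18. n6.tag = false  [D.fin > 0]
19. n10.idx = true  [D₀.fin > 18]
20. n10.key = 30  [(if D₁.tag then D₀.sig else D₀.fin) + 11]
21. n11.wid = "ku"  [terminal]
22. n10.val = 28  [28]
23. n10.lim = 9  [S.key - 21]
24. n2.lab = true  [D₀.fin > 18]
25. n2.tag = true  [true]
26. n0.val = 29  [29]
27. n0.lim = 1  [S.key - 17]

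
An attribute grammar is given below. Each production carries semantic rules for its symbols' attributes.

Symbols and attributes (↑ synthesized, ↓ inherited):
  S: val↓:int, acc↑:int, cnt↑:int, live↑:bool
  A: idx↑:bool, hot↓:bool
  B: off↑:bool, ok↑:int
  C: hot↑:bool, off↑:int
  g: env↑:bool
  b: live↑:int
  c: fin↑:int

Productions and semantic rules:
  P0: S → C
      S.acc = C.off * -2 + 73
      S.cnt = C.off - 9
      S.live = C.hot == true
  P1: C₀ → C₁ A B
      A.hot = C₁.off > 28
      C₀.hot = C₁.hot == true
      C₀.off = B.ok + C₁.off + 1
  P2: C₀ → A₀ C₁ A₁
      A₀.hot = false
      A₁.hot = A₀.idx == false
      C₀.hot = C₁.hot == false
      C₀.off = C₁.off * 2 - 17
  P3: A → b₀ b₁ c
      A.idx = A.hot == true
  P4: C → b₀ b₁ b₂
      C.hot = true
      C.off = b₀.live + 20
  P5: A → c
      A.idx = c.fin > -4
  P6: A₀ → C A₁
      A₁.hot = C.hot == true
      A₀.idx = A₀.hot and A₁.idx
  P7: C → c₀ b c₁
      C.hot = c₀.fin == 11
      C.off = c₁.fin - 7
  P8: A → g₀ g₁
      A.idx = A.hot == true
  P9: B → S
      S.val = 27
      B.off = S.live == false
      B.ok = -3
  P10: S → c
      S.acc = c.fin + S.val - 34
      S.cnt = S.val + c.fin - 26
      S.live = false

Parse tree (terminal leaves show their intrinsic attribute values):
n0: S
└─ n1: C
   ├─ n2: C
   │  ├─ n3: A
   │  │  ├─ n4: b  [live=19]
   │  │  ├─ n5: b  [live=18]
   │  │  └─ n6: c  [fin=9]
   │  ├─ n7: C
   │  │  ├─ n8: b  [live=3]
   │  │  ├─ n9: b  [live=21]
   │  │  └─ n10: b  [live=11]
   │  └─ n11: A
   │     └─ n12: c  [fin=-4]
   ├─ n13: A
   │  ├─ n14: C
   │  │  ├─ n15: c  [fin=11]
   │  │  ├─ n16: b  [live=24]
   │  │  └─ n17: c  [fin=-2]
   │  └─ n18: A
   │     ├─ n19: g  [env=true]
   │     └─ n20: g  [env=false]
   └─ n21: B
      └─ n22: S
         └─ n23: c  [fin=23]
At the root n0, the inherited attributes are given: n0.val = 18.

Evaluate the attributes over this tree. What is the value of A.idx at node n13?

true

1. n0.val = 18  [given at root]
2. n3.hot = false  [false]
3. n4.live = 19  [terminal]
4. n5.live = 18  [terminal]
5. n6.fin = 9  [terminal]
6. n3.idx = false  [A.hot == true]
7. n8.live = 3  [terminal]
8. n9.live = 21  [terminal]
9. n10.live = 11  [terminal]
10. n7.hot = true  [true]
11. n7.off = 23  [b₀.live + 20]
12. n11.hot = true  [A₀.idx == false]
13. n12.fin = -4  [terminal]
14. n11.idx = false  [c.fin > -4]
15. n2.hot = false  [C₁.hot == false]
16. n2.off = 29  [C₁.off * 2 - 17]
17. n13.hot = true  [C₁.off > 28]
18. n15.fin = 11  [terminal]
19. n16.live = 24  [terminal]
20. n17.fin = -2  [terminal]
21. n14.hot = true  [c₀.fin == 11]
22. n14.off = -9  [c₁.fin - 7]
23. n18.hot = true  [C.hot == true]
24. n19.env = true  [terminal]
25. n20.env = false  [terminal]
26. n18.idx = true  [A.hot == true]
27. n13.idx = true  [A₀.hot and A₁.idx]
28. n22.val = 27  [27]
29. n23.fin = 23  [terminal]
30. n22.acc = 16  [c.fin + S.val - 34]
31. n22.cnt = 24  [S.val + c.fin - 26]
32. n22.live = false  [false]
33. n21.off = true  [S.live == false]
34. n21.ok = -3  [-3]
35. n1.hot = false  [C₁.hot == true]
36. n1.off = 27  [B.ok + C₁.off + 1]
37. n0.acc = 19  [C.off * -2 + 73]
38. n0.cnt = 18  [C.off - 9]
39. n0.live = false  [C.hot == true]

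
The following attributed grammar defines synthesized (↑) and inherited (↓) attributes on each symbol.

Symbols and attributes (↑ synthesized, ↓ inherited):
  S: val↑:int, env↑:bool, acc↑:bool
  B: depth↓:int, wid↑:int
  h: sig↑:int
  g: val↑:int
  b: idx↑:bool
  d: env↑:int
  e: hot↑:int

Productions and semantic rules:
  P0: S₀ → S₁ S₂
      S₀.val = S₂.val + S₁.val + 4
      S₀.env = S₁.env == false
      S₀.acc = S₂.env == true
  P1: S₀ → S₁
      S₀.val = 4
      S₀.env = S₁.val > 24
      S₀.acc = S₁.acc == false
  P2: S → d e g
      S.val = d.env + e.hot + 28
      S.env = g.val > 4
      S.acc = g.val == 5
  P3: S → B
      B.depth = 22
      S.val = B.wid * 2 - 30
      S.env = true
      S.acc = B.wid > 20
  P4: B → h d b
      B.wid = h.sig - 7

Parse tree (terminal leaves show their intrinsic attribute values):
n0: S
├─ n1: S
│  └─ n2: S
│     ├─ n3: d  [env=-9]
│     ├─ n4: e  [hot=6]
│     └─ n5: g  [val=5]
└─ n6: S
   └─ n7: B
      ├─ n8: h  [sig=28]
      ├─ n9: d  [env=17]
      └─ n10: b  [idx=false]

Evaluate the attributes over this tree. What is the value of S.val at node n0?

1. n3.env = -9  [terminal]
2. n4.hot = 6  [terminal]
3. n5.val = 5  [terminal]
4. n2.val = 25  [d.env + e.hot + 28]
5. n2.env = true  [g.val > 4]
6. n2.acc = true  [g.val == 5]
7. n1.val = 4  [4]
8. n1.env = true  [S₁.val > 24]
9. n1.acc = false  [S₁.acc == false]
10. n7.depth = 22  [22]
11. n8.sig = 28  [terminal]
12. n9.env = 17  [terminal]
13. n10.idx = false  [terminal]
14. n7.wid = 21  [h.sig - 7]
15. n6.val = 12  [B.wid * 2 - 30]
16. n6.env = true  [true]
17. n6.acc = true  [B.wid > 20]
18. n0.val = 20  [S₂.val + S₁.val + 4]
19. n0.env = false  [S₁.env == false]
20. n0.acc = true  [S₂.env == true]

20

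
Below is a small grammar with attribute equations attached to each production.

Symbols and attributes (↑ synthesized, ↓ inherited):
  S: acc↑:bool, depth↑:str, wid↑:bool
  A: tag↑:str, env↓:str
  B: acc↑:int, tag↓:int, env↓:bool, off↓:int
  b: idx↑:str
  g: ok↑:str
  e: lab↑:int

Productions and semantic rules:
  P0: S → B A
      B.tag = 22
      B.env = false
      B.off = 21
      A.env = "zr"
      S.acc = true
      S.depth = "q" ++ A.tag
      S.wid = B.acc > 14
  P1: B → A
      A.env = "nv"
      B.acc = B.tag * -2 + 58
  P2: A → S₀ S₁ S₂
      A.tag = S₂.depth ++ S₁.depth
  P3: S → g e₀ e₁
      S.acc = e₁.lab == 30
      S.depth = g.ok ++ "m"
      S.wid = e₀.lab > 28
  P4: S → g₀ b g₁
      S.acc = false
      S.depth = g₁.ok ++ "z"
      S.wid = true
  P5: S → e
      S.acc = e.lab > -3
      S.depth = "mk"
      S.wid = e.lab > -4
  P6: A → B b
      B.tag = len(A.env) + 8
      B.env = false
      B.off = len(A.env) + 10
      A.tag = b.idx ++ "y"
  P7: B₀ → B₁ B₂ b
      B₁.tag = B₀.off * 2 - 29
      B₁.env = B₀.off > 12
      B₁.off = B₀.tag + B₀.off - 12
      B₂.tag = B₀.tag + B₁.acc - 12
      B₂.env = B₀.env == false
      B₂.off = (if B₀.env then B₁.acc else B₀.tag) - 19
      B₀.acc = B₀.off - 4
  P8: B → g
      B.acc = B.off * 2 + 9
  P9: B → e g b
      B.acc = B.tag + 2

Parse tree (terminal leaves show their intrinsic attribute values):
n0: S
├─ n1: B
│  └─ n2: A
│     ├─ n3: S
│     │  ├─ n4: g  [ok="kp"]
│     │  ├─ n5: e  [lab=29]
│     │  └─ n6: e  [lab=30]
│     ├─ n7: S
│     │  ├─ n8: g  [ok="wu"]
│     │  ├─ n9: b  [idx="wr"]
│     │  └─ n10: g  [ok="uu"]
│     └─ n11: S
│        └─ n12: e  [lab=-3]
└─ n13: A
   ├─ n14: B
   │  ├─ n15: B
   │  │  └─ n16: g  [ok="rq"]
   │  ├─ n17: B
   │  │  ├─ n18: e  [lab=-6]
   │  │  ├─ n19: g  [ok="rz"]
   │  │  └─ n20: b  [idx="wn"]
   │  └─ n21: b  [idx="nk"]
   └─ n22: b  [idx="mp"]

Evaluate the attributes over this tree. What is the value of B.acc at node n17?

1. n1.tag = 22  [22]
2. n1.env = false  [false]
3. n1.off = 21  [21]
4. n2.env = "nv"  ["nv"]
5. n4.ok = "kp"  [terminal]
6. n5.lab = 29  [terminal]
7. n6.lab = 30  [terminal]
8. n3.acc = true  [e₁.lab == 30]
9. n3.depth = "kpm"  [g.ok ++ "m"]
10. n3.wid = true  [e₀.lab > 28]
11. n8.ok = "wu"  [terminal]
12. n9.idx = "wr"  [terminal]
13. n10.ok = "uu"  [terminal]
14. n7.acc = false  [false]
15. n7.depth = "uuz"  [g₁.ok ++ "z"]
16. n7.wid = true  [true]
17. n12.lab = -3  [terminal]
18. n11.acc = false  [e.lab > -3]
19. n11.depth = "mk"  ["mk"]
20. n11.wid = true  [e.lab > -4]
21. n2.tag = "mkuuz"  [S₂.depth ++ S₁.depth]
22. n1.acc = 14  [B.tag * -2 + 58]
23. n13.env = "zr"  ["zr"]
24. n14.tag = 10  [len(A.env) + 8]
25. n14.env = false  [false]
26. n14.off = 12  [len(A.env) + 10]
27. n15.tag = -5  [B₀.off * 2 - 29]
28. n15.env = false  [B₀.off > 12]
29. n15.off = 10  [B₀.tag + B₀.off - 12]
30. n16.ok = "rq"  [terminal]
31. n15.acc = 29  [B.off * 2 + 9]
32. n17.tag = 27  [B₀.tag + B₁.acc - 12]
33. n17.env = true  [B₀.env == false]
34. n17.off = -9  [(if B₀.env then B₁.acc else B₀.tag) - 19]
35. n18.lab = -6  [terminal]
36. n19.ok = "rz"  [terminal]
37. n20.idx = "wn"  [terminal]
38. n17.acc = 29  [B.tag + 2]
39. n21.idx = "nk"  [terminal]
40. n14.acc = 8  [B₀.off - 4]
41. n22.idx = "mp"  [terminal]
42. n13.tag = "mpy"  [b.idx ++ "y"]
43. n0.acc = true  [true]
44. n0.depth = "qmpy"  ["q" ++ A.tag]
45. n0.wid = false  [B.acc > 14]

29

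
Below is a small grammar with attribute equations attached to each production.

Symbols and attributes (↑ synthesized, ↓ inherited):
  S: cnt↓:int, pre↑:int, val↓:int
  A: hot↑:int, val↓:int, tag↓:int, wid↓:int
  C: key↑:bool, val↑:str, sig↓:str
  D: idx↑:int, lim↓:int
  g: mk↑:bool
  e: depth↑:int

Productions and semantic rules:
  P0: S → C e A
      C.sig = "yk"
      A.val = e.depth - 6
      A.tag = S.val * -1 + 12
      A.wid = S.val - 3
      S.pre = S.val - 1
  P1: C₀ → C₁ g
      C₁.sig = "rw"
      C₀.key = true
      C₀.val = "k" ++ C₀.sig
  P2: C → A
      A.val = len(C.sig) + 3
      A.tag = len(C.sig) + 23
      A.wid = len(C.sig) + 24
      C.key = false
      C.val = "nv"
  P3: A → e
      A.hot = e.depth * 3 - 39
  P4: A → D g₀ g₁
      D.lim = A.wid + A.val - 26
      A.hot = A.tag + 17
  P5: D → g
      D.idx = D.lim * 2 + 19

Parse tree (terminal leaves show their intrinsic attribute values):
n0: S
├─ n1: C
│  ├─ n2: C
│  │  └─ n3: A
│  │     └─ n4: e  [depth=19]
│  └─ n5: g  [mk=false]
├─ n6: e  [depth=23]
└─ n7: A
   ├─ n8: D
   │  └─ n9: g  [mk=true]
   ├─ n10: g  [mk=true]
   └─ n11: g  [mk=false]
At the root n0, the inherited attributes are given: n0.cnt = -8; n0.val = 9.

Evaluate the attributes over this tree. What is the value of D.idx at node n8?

13

1. n0.cnt = -8  [given at root]
2. n0.val = 9  [given at root]
3. n1.sig = "yk"  ["yk"]
4. n2.sig = "rw"  ["rw"]
5. n3.val = 5  [len(C.sig) + 3]
6. n3.tag = 25  [len(C.sig) + 23]
7. n3.wid = 26  [len(C.sig) + 24]
8. n4.depth = 19  [terminal]
9. n3.hot = 18  [e.depth * 3 - 39]
10. n2.key = false  [false]
11. n2.val = "nv"  ["nv"]
12. n5.mk = false  [terminal]
13. n1.key = true  [true]
14. n1.val = "kyk"  ["k" ++ C₀.sig]
15. n6.depth = 23  [terminal]
16. n7.val = 17  [e.depth - 6]
17. n7.tag = 3  [S.val * -1 + 12]
18. n7.wid = 6  [S.val - 3]
19. n8.lim = -3  [A.wid + A.val - 26]
20. n9.mk = true  [terminal]
21. n8.idx = 13  [D.lim * 2 + 19]
22. n10.mk = true  [terminal]
23. n11.mk = false  [terminal]
24. n7.hot = 20  [A.tag + 17]
25. n0.pre = 8  [S.val - 1]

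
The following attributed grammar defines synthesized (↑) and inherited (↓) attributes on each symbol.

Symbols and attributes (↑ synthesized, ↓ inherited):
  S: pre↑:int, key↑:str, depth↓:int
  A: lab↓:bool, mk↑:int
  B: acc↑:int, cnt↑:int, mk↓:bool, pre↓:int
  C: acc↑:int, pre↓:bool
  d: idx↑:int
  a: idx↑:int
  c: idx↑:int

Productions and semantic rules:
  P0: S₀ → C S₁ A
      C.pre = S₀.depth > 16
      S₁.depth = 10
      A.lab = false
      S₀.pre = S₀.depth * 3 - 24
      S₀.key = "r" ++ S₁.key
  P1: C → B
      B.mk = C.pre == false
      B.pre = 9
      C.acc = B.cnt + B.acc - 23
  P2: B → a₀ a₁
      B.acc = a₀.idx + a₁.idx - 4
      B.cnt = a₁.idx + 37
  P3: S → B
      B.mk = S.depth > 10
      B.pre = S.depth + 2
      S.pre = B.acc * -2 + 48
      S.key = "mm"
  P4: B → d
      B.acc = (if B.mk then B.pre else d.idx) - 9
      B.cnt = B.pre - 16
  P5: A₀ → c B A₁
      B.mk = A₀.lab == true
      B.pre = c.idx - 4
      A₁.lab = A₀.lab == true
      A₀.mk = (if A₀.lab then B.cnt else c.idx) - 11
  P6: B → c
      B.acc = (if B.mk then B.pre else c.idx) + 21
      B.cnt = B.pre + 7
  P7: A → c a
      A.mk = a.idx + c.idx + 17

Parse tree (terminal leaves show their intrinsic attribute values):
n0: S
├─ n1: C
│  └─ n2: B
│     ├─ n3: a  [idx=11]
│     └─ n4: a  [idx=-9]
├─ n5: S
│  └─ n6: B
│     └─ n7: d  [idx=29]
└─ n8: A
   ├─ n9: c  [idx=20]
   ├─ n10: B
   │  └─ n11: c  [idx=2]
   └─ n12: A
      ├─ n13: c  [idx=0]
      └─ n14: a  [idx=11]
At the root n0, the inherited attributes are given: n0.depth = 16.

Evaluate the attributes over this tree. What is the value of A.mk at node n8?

9

1. n0.depth = 16  [given at root]
2. n1.pre = false  [S₀.depth > 16]
3. n2.mk = true  [C.pre == false]
4. n2.pre = 9  [9]
5. n3.idx = 11  [terminal]
6. n4.idx = -9  [terminal]
7. n2.acc = -2  [a₀.idx + a₁.idx - 4]
8. n2.cnt = 28  [a₁.idx + 37]
9. n1.acc = 3  [B.cnt + B.acc - 23]
10. n5.depth = 10  [10]
11. n6.mk = false  [S.depth > 10]
12. n6.pre = 12  [S.depth + 2]
13. n7.idx = 29  [terminal]
14. n6.acc = 20  [(if B.mk then B.pre else d.idx) - 9]
15. n6.cnt = -4  [B.pre - 16]
16. n5.pre = 8  [B.acc * -2 + 48]
17. n5.key = "mm"  ["mm"]
18. n8.lab = false  [false]
19. n9.idx = 20  [terminal]
20. n10.mk = false  [A₀.lab == true]
21. n10.pre = 16  [c.idx - 4]
22. n11.idx = 2  [terminal]
23. n10.acc = 23  [(if B.mk then B.pre else c.idx) + 21]
24. n10.cnt = 23  [B.pre + 7]
25. n12.lab = false  [A₀.lab == true]
26. n13.idx = 0  [terminal]
27. n14.idx = 11  [terminal]
28. n12.mk = 28  [a.idx + c.idx + 17]
29. n8.mk = 9  [(if A₀.lab then B.cnt else c.idx) - 11]
30. n0.pre = 24  [S₀.depth * 3 - 24]
31. n0.key = "rmm"  ["r" ++ S₁.key]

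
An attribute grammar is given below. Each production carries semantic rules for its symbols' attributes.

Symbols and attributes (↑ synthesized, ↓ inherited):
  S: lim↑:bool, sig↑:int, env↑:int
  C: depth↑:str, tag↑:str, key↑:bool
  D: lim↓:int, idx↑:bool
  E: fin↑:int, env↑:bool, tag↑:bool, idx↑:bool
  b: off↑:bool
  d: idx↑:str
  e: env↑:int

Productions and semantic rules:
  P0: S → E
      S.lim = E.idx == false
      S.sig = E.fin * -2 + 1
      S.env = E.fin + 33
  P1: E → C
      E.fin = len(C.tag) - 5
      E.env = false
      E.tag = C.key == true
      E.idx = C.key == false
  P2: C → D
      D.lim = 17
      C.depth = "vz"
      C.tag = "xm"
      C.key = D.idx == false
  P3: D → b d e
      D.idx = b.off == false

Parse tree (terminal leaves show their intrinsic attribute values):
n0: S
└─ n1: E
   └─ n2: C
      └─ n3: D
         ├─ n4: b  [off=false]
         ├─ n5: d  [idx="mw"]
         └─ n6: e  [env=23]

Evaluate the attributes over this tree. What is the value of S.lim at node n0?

1. n3.lim = 17  [17]
2. n4.off = false  [terminal]
3. n5.idx = "mw"  [terminal]
4. n6.env = 23  [terminal]
5. n3.idx = true  [b.off == false]
6. n2.depth = "vz"  ["vz"]
7. n2.tag = "xm"  ["xm"]
8. n2.key = false  [D.idx == false]
9. n1.fin = -3  [len(C.tag) - 5]
10. n1.env = false  [false]
11. n1.tag = false  [C.key == true]
12. n1.idx = true  [C.key == false]
13. n0.lim = false  [E.idx == false]
14. n0.sig = 7  [E.fin * -2 + 1]
15. n0.env = 30  [E.fin + 33]

false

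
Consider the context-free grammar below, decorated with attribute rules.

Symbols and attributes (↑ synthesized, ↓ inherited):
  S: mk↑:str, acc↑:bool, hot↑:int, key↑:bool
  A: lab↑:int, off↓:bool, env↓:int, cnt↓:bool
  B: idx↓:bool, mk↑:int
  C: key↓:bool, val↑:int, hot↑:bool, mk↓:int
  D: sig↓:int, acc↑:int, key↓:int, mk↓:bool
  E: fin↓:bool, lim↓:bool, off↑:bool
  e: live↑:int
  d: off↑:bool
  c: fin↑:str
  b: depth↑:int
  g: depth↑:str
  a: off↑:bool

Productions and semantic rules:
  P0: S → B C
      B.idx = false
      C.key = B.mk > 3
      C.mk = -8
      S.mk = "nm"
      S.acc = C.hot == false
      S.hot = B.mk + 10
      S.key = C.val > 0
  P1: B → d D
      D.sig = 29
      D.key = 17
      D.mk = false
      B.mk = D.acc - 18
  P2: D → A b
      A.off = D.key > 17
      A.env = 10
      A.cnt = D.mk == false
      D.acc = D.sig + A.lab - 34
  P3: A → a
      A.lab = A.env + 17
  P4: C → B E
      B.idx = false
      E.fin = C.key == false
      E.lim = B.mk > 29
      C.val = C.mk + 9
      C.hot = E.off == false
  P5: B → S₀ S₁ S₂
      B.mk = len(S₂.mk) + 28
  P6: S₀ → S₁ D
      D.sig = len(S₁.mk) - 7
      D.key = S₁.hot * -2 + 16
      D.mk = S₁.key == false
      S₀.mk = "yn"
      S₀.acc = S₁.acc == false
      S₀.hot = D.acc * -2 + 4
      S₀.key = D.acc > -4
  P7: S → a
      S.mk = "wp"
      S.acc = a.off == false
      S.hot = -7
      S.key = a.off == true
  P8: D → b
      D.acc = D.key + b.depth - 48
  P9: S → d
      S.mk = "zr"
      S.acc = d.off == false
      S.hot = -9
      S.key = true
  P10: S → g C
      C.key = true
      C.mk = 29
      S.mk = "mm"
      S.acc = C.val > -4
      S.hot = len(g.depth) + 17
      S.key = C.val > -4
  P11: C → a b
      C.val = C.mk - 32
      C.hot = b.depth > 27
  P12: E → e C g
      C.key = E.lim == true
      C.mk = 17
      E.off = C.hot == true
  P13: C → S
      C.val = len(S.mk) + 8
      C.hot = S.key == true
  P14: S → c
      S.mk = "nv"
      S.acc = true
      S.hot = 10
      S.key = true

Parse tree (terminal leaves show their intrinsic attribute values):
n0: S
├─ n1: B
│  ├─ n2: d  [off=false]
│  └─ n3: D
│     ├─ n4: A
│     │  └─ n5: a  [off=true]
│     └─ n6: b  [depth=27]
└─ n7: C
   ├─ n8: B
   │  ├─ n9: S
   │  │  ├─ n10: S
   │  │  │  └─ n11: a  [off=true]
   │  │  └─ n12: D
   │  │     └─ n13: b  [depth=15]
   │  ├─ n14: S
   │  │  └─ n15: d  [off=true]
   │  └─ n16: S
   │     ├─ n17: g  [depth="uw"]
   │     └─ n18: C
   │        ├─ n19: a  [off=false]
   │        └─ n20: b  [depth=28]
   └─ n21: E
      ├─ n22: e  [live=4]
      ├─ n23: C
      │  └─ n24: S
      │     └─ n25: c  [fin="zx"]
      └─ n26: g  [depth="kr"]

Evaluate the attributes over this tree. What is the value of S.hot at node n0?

1. n1.idx = false  [false]
2. n2.off = false  [terminal]
3. n3.sig = 29  [29]
4. n3.key = 17  [17]
5. n3.mk = false  [false]
6. n4.off = false  [D.key > 17]
7. n4.env = 10  [10]
8. n4.cnt = true  [D.mk == false]
9. n5.off = true  [terminal]
10. n4.lab = 27  [A.env + 17]
11. n6.depth = 27  [terminal]
12. n3.acc = 22  [D.sig + A.lab - 34]
13. n1.mk = 4  [D.acc - 18]
14. n7.key = true  [B.mk > 3]
15. n7.mk = -8  [-8]
16. n8.idx = false  [false]
17. n11.off = true  [terminal]
18. n10.mk = "wp"  ["wp"]
19. n10.acc = false  [a.off == false]
20. n10.hot = -7  [-7]
21. n10.key = true  [a.off == true]
22. n12.sig = -5  [len(S₁.mk) - 7]
23. n12.key = 30  [S₁.hot * -2 + 16]
24. n12.mk = false  [S₁.key == false]
25. n13.depth = 15  [terminal]
26. n12.acc = -3  [D.key + b.depth - 48]
27. n9.mk = "yn"  ["yn"]
28. n9.acc = true  [S₁.acc == false]
29. n9.hot = 10  [D.acc * -2 + 4]
30. n9.key = true  [D.acc > -4]
31. n15.off = true  [terminal]
32. n14.mk = "zr"  ["zr"]
33. n14.acc = false  [d.off == false]
34. n14.hot = -9  [-9]
35. n14.key = true  [true]
36. n17.depth = "uw"  [terminal]
37. n18.key = true  [true]
38. n18.mk = 29  [29]
39. n19.off = false  [terminal]
40. n20.depth = 28  [terminal]
41. n18.val = -3  [C.mk - 32]
42. n18.hot = true  [b.depth > 27]
43. n16.mk = "mm"  ["mm"]
44. n16.acc = true  [C.val > -4]
45. n16.hot = 19  [len(g.depth) + 17]
46. n16.key = true  [C.val > -4]
47. n8.mk = 30  [len(S₂.mk) + 28]
48. n21.fin = false  [C.key == false]
49. n21.lim = true  [B.mk > 29]
50. n22.live = 4  [terminal]
51. n23.key = true  [E.lim == true]
52. n23.mk = 17  [17]
53. n25.fin = "zx"  [terminal]
54. n24.mk = "nv"  ["nv"]
55. n24.acc = true  [true]
56. n24.hot = 10  [10]
57. n24.key = true  [true]
58. n23.val = 10  [len(S.mk) + 8]
59. n23.hot = true  [S.key == true]
60. n26.depth = "kr"  [terminal]
61. n21.off = true  [C.hot == true]
62. n7.val = 1  [C.mk + 9]
63. n7.hot = false  [E.off == false]
64. n0.mk = "nm"  ["nm"]
65. n0.acc = true  [C.hot == false]
66. n0.hot = 14  [B.mk + 10]
67. n0.key = true  [C.val > 0]

14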